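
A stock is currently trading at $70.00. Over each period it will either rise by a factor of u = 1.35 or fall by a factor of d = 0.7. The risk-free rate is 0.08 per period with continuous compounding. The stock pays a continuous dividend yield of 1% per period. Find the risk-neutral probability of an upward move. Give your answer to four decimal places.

p = 0.5731

Per-period risk-free factor R = e^0.08 = 1.0833; dividend-adjusted growth = e^(0.08−0.01) = 1.0725.
Risk-neutral probability p = (1.0725 − 0.7)/(1.35 − 0.7) = 0.3725/0.6500 = 0.5731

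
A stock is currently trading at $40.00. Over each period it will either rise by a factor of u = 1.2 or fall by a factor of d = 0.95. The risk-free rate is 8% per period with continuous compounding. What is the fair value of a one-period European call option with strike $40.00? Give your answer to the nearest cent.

$3.94

Risk-neutral probability p = (e^0.08 − 0.95)/(1.2 − 0.95) = 0.1333/0.2500 = 0.5331
Terminal stock prices: S_u = 48, S_d = 38
Terminal payoffs (S − K): max(8, 0) = 8, max(-2, 0) = 0
Node 0 (S = 40): V_0 = e^(−0.08)·[0.5331·8.0000 + 0.4669·0.0000] = 3.9373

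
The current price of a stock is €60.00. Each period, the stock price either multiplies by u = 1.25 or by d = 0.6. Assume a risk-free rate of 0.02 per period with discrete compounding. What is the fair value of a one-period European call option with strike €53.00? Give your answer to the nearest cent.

Risk-neutral probability p = (1 + 0.02 − 0.6)/(1.25 − 0.6) = 0.4200/0.6500 = 0.6462
Terminal stock prices: S_u = 75, S_d = 36
Terminal payoffs (S − K): max(22, 0) = 22, max(-17, 0) = 0
Node 0 (S = 60): V_0 = 1/1.02·[0.6462·22.0000 + 0.3538·0.0000] = 13.9367

€13.94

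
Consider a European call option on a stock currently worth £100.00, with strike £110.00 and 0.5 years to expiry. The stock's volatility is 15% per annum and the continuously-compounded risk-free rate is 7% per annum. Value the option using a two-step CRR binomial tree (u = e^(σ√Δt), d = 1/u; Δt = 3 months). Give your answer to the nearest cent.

£2.14

CRR parameters: u = e^(σ√Δt) = e^(0.15·√0.25) = 1.0779, d = 1/u = 0.9277
Per-period rate: rΔt = 0.07·0.25 = 0.0175, so R = e^0.0175 = 1.0177
Risk-neutral probability p = (e^0.0175 − 0.9277)/(1.0779 − 0.9277) = 0.0899/0.1501 = 0.5988
Terminal stock prices: S_uu = 116.2, S_ud = 100, S_dd = 86.07
Terminal payoffs (S − K): max(6.183, 0) = 6.183, max(-10, 0) = 0, max(-23.93, 0) = 0
Node u (S = 107.8): V_u = e^(−0.0175)·[0.5988·6.1834 + 0.4012·0.0000] = 3.6387
Node d (S = 92.77): V_d = e^(−0.0175)·[0.5988·0.0000 + 0.4012·0.0000] = 0.0000
Node 0 (S = 100): V_0 = e^(−0.0175)·[0.5988·3.6387 + 0.4012·0.0000] = 2.1412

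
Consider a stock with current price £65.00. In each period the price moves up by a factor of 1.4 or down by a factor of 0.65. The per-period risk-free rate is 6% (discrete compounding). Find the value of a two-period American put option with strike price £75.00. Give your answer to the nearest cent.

£17.50

Risk-neutral probability p = (1 + 0.06 − 0.65)/(1.4 − 0.65) = 0.4100/0.7500 = 0.5467
Terminal stock prices: S_uu = 127.4, S_ud = 59.15, S_dd = 27.46
Terminal payoffs (K − S): max(-52.4, 0) = 0, max(15.85, 0) = 15.85, max(47.54, 0) = 47.54
Node u (S = 91): continuation = 1/1.06·[0.5467·0.0000 + 0.4533·15.8500] = 6.7786; exercise value = 0.0000 ≤ continuation, so V_u = 6.7786
Node d (S = 42.25): continuation = 1/1.06·[0.5467·15.8500 + 0.4533·47.5375] = 28.5047; exercise value = 32.7500 > continuation, so V_d = 32.7500 (exercise)
Node 0 (S = 65): continuation = 1/1.06·[0.5467·6.7786 + 0.4533·32.7500] = 17.5022; exercise value = 10.0000 ≤ continuation, so V_0 = 17.5022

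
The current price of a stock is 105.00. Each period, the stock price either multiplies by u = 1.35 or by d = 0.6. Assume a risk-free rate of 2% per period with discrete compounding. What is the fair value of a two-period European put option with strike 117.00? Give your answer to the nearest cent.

Risk-neutral probability p = (1 + 0.02 − 0.6)/(1.35 − 0.6) = 0.4200/0.7500 = 0.5600
Terminal stock prices: S_uu = 191.4, S_ud = 85.05, S_dd = 37.8
Terminal payoffs (K − S): max(-74.36, 0) = 0, max(31.95, 0) = 31.95, max(79.2, 0) = 79.2
Node u (S = 141.8): V_u = 1/1.02·[0.5600·0.0000 + 0.4400·31.9500] = 13.7824
Node d (S = 63): V_d = 1/1.02·[0.5600·31.9500 + 0.4400·79.2000] = 51.7059
Node 0 (S = 105): V_0 = 1/1.02·[0.5600·13.7824 + 0.4400·51.7059] = 29.8713

29.87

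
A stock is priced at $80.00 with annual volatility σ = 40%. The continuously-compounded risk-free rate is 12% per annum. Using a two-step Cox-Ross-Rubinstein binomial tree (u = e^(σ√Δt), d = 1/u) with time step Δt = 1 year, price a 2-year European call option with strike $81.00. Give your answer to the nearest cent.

CRR parameters: u = e^(σ√Δt) = e^(0.4·√1) = 1.4918, d = 1/u = 0.6703
Per-period rate: rΔt = 0.12·1 = 0.12, so R = e^0.12 = 1.1275
Risk-neutral probability p = (e^0.12 − 0.6703)/(1.4918 − 0.6703) = 0.4572/0.8215 = 0.5565
Terminal stock prices: S_uu = 178, S_ud = 80, S_dd = 35.95
Terminal payoffs (S − K): max(97.04, 0) = 97.04, max(-1, 0) = 0, max(-45.05, 0) = 0
Node u (S = 119.3): V_u = e^(−0.12)·[0.5565·97.0433 + 0.4435·0.0000] = 47.8988
Node d (S = 53.63): V_d = e^(−0.12)·[0.5565·0.0000 + 0.4435·0.0000] = 0.0000
Node 0 (S = 80): V_0 = e^(−0.12)·[0.5565·47.8988 + 0.4435·0.0000] = 23.6419

$23.64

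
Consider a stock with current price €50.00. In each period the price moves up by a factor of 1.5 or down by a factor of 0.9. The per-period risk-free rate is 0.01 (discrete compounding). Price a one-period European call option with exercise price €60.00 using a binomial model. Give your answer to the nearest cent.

€2.72

Risk-neutral probability p = (1 + 0.01 − 0.9)/(1.5 − 0.9) = 0.1100/0.6000 = 0.1833
Terminal stock prices: S_u = 75, S_d = 45
Terminal payoffs (S − K): max(15, 0) = 15, max(-15, 0) = 0
Node 0 (S = 50): V_0 = 1/1.01·[0.1833·15.0000 + 0.8167·0.0000] = 2.7228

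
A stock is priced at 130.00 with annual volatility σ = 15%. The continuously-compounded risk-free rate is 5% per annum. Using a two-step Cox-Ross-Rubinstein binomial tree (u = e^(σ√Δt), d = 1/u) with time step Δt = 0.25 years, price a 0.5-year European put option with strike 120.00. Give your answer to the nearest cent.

1.50

CRR parameters: u = e^(σ√Δt) = e^(0.15·√0.25) = 1.0779, d = 1/u = 0.9277
Per-period rate: rΔt = 0.05·0.25 = 0.0125, so R = e^0.0125 = 1.0126
Risk-neutral probability p = (e^0.0125 − 0.9277)/(1.0779 − 0.9277) = 0.0848/0.1501 = 0.5650
Terminal stock prices: S_uu = 151, S_ud = 130, S_dd = 111.9
Terminal payoffs (K − S): max(-31.04, 0) = 0, max(-10, 0) = 0, max(8.108, 0) = 8.108
Node u (S = 140.1): V_u = e^(−0.0125)·[0.5650·0.0000 + 0.4350·0.0000] = 0.0000
Node d (S = 120.6): V_d = e^(−0.0125)·[0.5650·0.0000 + 0.4350·8.1080] = 3.4829
Node 0 (S = 130): V_0 = e^(−0.0125)·[0.5650·0.0000 + 0.4350·3.4829] = 1.4961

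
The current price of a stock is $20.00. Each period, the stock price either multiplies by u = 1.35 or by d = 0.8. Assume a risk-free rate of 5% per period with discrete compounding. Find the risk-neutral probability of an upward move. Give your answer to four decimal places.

p = 0.4545

Risk-neutral probability p = (1 + 0.05 − 0.8)/(1.35 − 0.8) = 0.2500/0.5500 = 0.4545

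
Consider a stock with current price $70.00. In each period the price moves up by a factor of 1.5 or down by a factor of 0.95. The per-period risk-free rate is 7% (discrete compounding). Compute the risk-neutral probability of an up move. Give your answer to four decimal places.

Risk-neutral probability p = (1 + 0.07 − 0.95)/(1.5 − 0.95) = 0.1200/0.5500 = 0.2182

p = 0.2182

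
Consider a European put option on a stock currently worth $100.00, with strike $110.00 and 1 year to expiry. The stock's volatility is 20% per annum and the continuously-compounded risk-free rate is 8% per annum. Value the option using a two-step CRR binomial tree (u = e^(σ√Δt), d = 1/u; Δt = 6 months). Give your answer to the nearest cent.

$9.30

CRR parameters: u = e^(σ√Δt) = e^(0.2·√0.5) = 1.1519, d = 1/u = 0.8681
Per-period rate: rΔt = 0.08·0.5 = 0.04, so R = e^0.04 = 1.0408
Risk-neutral probability p = (e^0.04 − 0.8681)/(1.1519 − 0.8681) = 0.1727/0.2838 = 0.6085
Terminal stock prices: S_uu = 132.7, S_ud = 100, S_dd = 75.36
Terminal payoffs (K − S): max(-22.69, 0) = 0, max(10, 0) = 10, max(34.64, 0) = 34.64
Node u (S = 115.2): V_u = e^(−0.04)·[0.6085·0.0000 + 0.3915·10.0000] = 3.7614
Node d (S = 86.81): V_d = e^(−0.04)·[0.6085·10.0000 + 0.3915·34.6362] = 18.8745
Node 0 (S = 100): V_0 = e^(−0.04)·[0.6085·3.7614 + 0.3915·18.8745] = 9.2985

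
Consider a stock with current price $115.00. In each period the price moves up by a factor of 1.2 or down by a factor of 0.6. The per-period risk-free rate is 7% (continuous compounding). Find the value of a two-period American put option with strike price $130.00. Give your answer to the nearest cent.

$18.95

Risk-neutral probability p = (e^0.07 − 0.6)/(1.2 − 0.6) = 0.4725/0.6000 = 0.7875
Terminal stock prices: S_uu = 165.6, S_ud = 82.8, S_dd = 41.4
Terminal payoffs (K − S): max(-35.6, 0) = 0, max(47.2, 0) = 47.2, max(88.6, 0) = 88.6
Node u (S = 138): continuation = e^(−0.07)·[0.7875·0.0000 + 0.2125·47.2000] = 9.3513; exercise value = 0.0000 ≤ continuation, so V_u = 9.3513
Node d (S = 69): continuation = e^(−0.07)·[0.7875·47.2000 + 0.2125·88.6000] = 52.2112; exercise value = 61.0000 > continuation, so V_d = 61.0000 (exercise)
Node 0 (S = 115): continuation = e^(−0.07)·[0.7875·9.3513 + 0.2125·61.0000] = 18.9518; exercise value = 15.0000 ≤ continuation, so V_0 = 18.9518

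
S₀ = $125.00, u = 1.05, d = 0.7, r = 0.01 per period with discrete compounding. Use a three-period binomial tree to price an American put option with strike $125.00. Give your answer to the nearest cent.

$10.01

Risk-neutral probability p = (1 + 0.01 − 0.7)/(1.05 − 0.7) = 0.3100/0.3500 = 0.8857
Terminal stock prices: S_uuu = 144.7, S_uud = 96.47, S_udd = 64.31, S_ddd = 42.87
Terminal payoffs (K − S): max(-19.7, 0) = 0, max(28.53, 0) = 28.53, max(60.69, 0) = 60.69, max(82.12, 0) = 82.12
Node uu (S = 137.8): continuation = 1/1.01·[0.8857·0.0000 + 0.1143·28.5312] = 3.2284; exercise value = 0.0000 ≤ continuation, so V_uu = 3.2284
Node ud (S = 91.88): continuation = 1/1.01·[0.8857·28.5312 + 0.1143·60.6875] = 31.8874; exercise value = 33.1250 > continuation, so V_ud = 33.1250 (exercise)
Node dd (S = 61.25): continuation = 1/1.01·[0.8857·60.6875 + 0.1143·82.1250] = 62.5124; exercise value = 63.7500 > continuation, so V_dd = 63.7500 (exercise)
Node u (S = 131.2): continuation = 1/1.01·[0.8857·3.2284 + 0.1143·33.1250] = 6.5794; exercise value = 0.0000 ≤ continuation, so V_u = 6.5794
Node d (S = 87.5): continuation = 1/1.01·[0.8857·33.1250 + 0.1143·63.7500] = 36.2624; exercise value = 37.5000 > continuation, so V_d = 37.5000 (exercise)
Node 0 (S = 125): continuation = 1/1.01·[0.8857·6.5794 + 0.1143·37.5000] = 10.0130; exercise value = 0.0000 ≤ continuation, so V_0 = 10.0130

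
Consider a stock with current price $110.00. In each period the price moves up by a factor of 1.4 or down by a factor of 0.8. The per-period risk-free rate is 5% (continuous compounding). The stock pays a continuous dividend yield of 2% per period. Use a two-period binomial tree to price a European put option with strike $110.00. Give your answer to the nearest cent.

$13.59

Per-period risk-free factor R = e^0.05 = 1.0513; dividend-adjusted growth = e^(0.05−0.02) = 1.0305.
Risk-neutral probability p = (1.0305 − 0.8)/(1.4 − 0.8) = 0.2305/0.6000 = 0.3841
Terminal stock prices: S_uu = 215.6, S_ud = 123.2, S_dd = 70.4
Terminal payoffs (K − S): max(-105.6, 0) = 0, max(-13.2, 0) = 0, max(39.6, 0) = 39.6
Node u (S = 154): V_u = e^(−0.05)·[0.3841·0.0000 + 0.6159·0.0000] = 0.0000
Node d (S = 88): V_d = e^(−0.05)·[0.3841·0.0000 + 0.6159·39.6000] = 23.2005
Node 0 (S = 110): V_0 = e^(−0.05)·[0.3841·0.0000 + 0.6159·23.2005] = 13.5925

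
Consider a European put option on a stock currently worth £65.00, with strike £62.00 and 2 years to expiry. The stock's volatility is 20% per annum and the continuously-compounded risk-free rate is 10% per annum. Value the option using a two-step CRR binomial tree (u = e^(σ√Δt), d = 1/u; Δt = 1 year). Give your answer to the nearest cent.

CRR parameters: u = e^(σ√Δt) = e^(0.2·√1) = 1.2214, d = 1/u = 0.8187
Per-period rate: rΔt = 0.1·1 = 0.1, so R = e^0.1 = 1.1052
Risk-neutral probability p = (e^0.1 − 0.8187)/(1.2214 − 0.8187) = 0.2864/0.4027 = 0.7113
Terminal stock prices: S_uu = 96.97, S_ud = 65, S_dd = 43.57
Terminal payoffs (K − S): max(-34.97, 0) = 0, max(-3, 0) = 0, max(18.43, 0) = 18.43
Node u (S = 79.39): V_u = e^(−0.1)·[0.7113·0.0000 + 0.2887·0.0000] = 0.0000
Node d (S = 53.22): V_d = e^(−0.1)·[0.7113·0.0000 + 0.2887·18.4292] = 4.8134
Node 0 (S = 65): V_0 = e^(−0.1)·[0.7113·0.0000 + 0.2887·4.8134] = 1.2572

£1.26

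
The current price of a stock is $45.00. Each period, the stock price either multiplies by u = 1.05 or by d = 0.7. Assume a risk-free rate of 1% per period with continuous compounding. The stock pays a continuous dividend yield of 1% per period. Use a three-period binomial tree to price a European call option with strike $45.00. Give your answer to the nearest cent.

Per-period risk-free factor R = e^0.01 = 1.0101; dividend-adjusted growth = e^(0.01−0.01) = 1.0000.
Risk-neutral probability p = (1.0000 − 0.7)/(1.05 − 0.7) = 0.3000/0.3500 = 0.8571
Terminal stock prices: S_uuu = 52.09, S_uud = 34.73, S_udd = 23.15, S_ddd = 15.43
Terminal payoffs (S − K): max(7.093, 0) = 7.093, max(-10.27, 0) = 0, max(-21.85, 0) = 0, max(-29.57, 0) = 0
Node uu (S = 49.61): V_uu = e^(−0.01)·[0.8571·7.0931 + 0.1429·0.0000] = 6.0193
Node ud (S = 33.07): V_ud = e^(−0.01)·[0.8571·0.0000 + 0.1429·0.0000] = 0.0000
Node dd (S = 22.05): V_dd = e^(−0.01)·[0.8571·0.0000 + 0.1429·0.0000] = 0.0000
Node u (S = 47.25): V_u = e^(−0.01)·[0.8571·6.0193 + 0.1429·0.0000] = 5.1081
Node d (S = 31.5): V_d = e^(−0.01)·[0.8571·0.0000 + 0.1429·0.0000] = 0.0000
Node 0 (S = 45): V_0 = e^(−0.01)·[0.8571·5.1081 + 0.1429·0.0000] = 4.3348

$4.33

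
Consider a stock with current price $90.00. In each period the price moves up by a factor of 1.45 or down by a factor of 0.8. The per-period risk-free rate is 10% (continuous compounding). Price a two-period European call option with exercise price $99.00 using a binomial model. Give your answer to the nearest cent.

Risk-neutral probability p = (e^0.1 − 0.8)/(1.45 − 0.8) = 0.3052/0.6500 = 0.4695
Terminal stock prices: S_uu = 189.2, S_ud = 104.4, S_dd = 57.6
Terminal payoffs (S − K): max(90.22, 0) = 90.22, max(5.4, 0) = 5.4, max(-41.4, 0) = 0
Node u (S = 130.5): V_u = e^(−0.1)·[0.4695·90.2250 + 0.5305·5.4000] = 40.9211
Node d (S = 72): V_d = e^(−0.1)·[0.4695·5.4000 + 0.5305·0.0000] = 2.2940
Node 0 (S = 90): V_0 = e^(−0.1)·[0.4695·40.9211 + 0.5305·2.2940] = 18.4851

$18.49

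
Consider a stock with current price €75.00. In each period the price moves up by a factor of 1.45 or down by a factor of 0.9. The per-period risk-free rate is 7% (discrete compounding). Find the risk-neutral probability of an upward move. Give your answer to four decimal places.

p = 0.3091

Risk-neutral probability p = (1 + 0.07 − 0.9)/(1.45 − 0.9) = 0.1700/0.5500 = 0.3091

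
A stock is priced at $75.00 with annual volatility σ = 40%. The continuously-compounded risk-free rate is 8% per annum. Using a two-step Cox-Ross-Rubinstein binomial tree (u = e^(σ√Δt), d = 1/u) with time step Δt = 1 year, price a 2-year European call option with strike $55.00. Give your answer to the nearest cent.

$32.62

CRR parameters: u = e^(σ√Δt) = e^(0.4·√1) = 1.4918, d = 1/u = 0.6703
Per-period rate: rΔt = 0.08·1 = 0.08, so R = e^0.08 = 1.0833
Risk-neutral probability p = (e^0.08 − 0.6703)/(1.4918 − 0.6703) = 0.4130/0.8215 = 0.5027
Terminal stock prices: S_uu = 166.9, S_ud = 75, S_dd = 33.7
Terminal payoffs (S − K): max(111.9, 0) = 111.9, max(20, 0) = 20, max(-21.3, 0) = 0
Node u (S = 111.9): V_u = e^(−0.08)·[0.5027·111.9156 + 0.4973·20.0000] = 61.1155
Node d (S = 50.27): V_d = e^(−0.08)·[0.5027·20.0000 + 0.4973·0.0000] = 9.2809
Node 0 (S = 75): V_0 = e^(−0.08)·[0.5027·61.1155 + 0.4973·9.2809] = 32.6210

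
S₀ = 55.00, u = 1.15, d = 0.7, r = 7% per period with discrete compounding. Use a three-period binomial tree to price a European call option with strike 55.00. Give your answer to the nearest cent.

13.00

Risk-neutral probability p = (1 + 0.07 − 0.7)/(1.15 − 0.7) = 0.3700/0.4500 = 0.8222
Terminal stock prices: S_uuu = 83.65, S_uud = 50.92, S_udd = 30.99, S_ddd = 18.86
Terminal payoffs (S − K): max(28.65, 0) = 28.65, max(-4.084, 0) = 0, max(-24.01, 0) = 0, max(-36.14, 0) = 0
Node uu (S = 72.74): V_uu = 1/1.07·[0.8222·28.6481 + 0.1778·0.0000] = 22.0141
Node ud (S = 44.27): V_ud = 1/1.07·[0.8222·0.0000 + 0.1778·0.0000] = 0.0000
Node dd (S = 26.95): V_dd = 1/1.07·[0.8222·0.0000 + 0.1778·0.0000] = 0.0000
Node u (S = 63.25): V_u = 1/1.07·[0.8222·22.0141 + 0.1778·0.0000] = 16.9164
Node d (S = 38.5): V_d = 1/1.07·[0.8222·0.0000 + 0.1778·0.0000] = 0.0000
Node 0 (S = 55): V_0 = 1/1.07·[0.8222·16.9164 + 0.1778·0.0000] = 12.9991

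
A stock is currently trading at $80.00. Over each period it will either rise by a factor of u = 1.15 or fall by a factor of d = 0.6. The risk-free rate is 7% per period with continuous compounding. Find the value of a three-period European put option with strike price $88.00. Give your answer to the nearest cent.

$8.64

Risk-neutral probability p = (e^0.07 − 0.6)/(1.15 − 0.6) = 0.4725/0.5500 = 0.8591
Terminal stock prices: S_uuu = 121.7, S_uud = 63.48, S_udd = 33.12, S_ddd = 17.28
Terminal payoffs (K − S): max(-33.67, 0) = 0, max(24.52, 0) = 24.52, max(54.88, 0) = 54.88, max(70.72, 0) = 70.72
Node uu (S = 105.8): V_uu = e^(−0.07)·[0.8591·0.0000 + 0.1409·24.5200] = 3.2212
Node ud (S = 55.2): V_ud = e^(−0.07)·[0.8591·24.5200 + 0.1409·54.8800] = 26.8507
Node dd (S = 28.8): V_dd = e^(−0.07)·[0.8591·54.8800 + 0.1409·70.7200] = 53.2507
Node u (S = 92): V_u = e^(−0.07)·[0.8591·3.2212 + 0.1409·26.8507] = 6.1076
Node d (S = 48): V_d = e^(−0.07)·[0.8591·26.8507 + 0.1409·53.2507] = 28.5035
Node 0 (S = 80): V_0 = e^(−0.07)·[0.8591·6.1076 + 0.1409·28.5035] = 8.6368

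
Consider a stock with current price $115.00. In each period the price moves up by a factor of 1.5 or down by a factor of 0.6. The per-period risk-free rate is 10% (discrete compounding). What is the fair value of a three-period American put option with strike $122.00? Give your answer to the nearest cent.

Risk-neutral probability p = (1 + 0.1 − 0.6)/(1.5 − 0.6) = 0.5000/0.9000 = 0.5556
Terminal stock prices: S_uuu = 388.1, S_uud = 155.2, S_udd = 62.1, S_ddd = 24.84
Terminal payoffs (K − S): max(-266.1, 0) = 0, max(-33.25, 0) = 0, max(59.9, 0) = 59.9, max(97.16, 0) = 97.16
Node uu (S = 258.8): continuation = 1/1.1·[0.5556·0.0000 + 0.4444·0.0000] = 0.0000; exercise value = 0.0000 ≤ continuation, so V_uu = 0.0000
Node ud (S = 103.5): continuation = 1/1.1·[0.5556·0.0000 + 0.4444·59.9000] = 24.2020; exercise value = 18.5000 ≤ continuation, so V_ud = 24.2020
Node dd (S = 41.4): continuation = 1/1.1·[0.5556·59.9000 + 0.4444·97.1600] = 69.5091; exercise value = 80.6000 > continuation, so V_dd = 80.6000 (exercise)
Node u (S = 172.5): continuation = 1/1.1·[0.5556·0.0000 + 0.4444·24.2020] = 9.7786; exercise value = 0.0000 ≤ continuation, so V_u = 9.7786
Node d (S = 69): continuation = 1/1.1·[0.5556·24.2020 + 0.4444·80.6000] = 44.7889; exercise value = 53.0000 > continuation, so V_d = 53.0000 (exercise)
Node 0 (S = 115): continuation = 1/1.1·[0.5556·9.7786 + 0.4444·53.0000] = 26.3528; exercise value = 7.0000 ≤ continuation, so V_0 = 26.3528

$26.35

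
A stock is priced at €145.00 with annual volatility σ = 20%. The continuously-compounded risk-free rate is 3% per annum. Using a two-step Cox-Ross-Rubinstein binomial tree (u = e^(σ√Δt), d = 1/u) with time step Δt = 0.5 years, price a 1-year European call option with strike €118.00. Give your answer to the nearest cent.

€32.45

CRR parameters: u = e^(σ√Δt) = e^(0.2·√0.5) = 1.1519, d = 1/u = 0.8681
Per-period rate: rΔt = 0.03·0.5 = 0.015, so R = e^0.015 = 1.0151
Risk-neutral probability p = (e^0.015 − 0.8681)/(1.1519 − 0.8681) = 0.1470/0.2838 = 0.5180
Terminal stock prices: S_uu = 192.4, S_ud = 145, S_dd = 109.3
Terminal payoffs (S − K): max(74.4, 0) = 74.4, max(27, 0) = 27, max(-8.722, 0) = 0
Node u (S = 167): V_u = e^(−0.015)·[0.5180·74.4000 + 0.4820·27.0000] = 50.7837
Node d (S = 125.9): V_d = e^(−0.015)·[0.5180·27.0000 + 0.4820·0.0000] = 13.7767
Node 0 (S = 145): V_0 = e^(−0.015)·[0.5180·50.7837 + 0.4820·13.7767] = 32.4543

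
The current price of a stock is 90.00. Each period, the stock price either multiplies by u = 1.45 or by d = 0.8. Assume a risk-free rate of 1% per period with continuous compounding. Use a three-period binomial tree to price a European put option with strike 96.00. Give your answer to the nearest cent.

20.40

Risk-neutral probability p = (e^0.01 − 0.8)/(1.45 − 0.8) = 0.2101/0.6500 = 0.3232
Terminal stock prices: S_uuu = 274.4, S_uud = 151.4, S_udd = 83.52, S_ddd = 46.08
Terminal payoffs (K − S): max(-178.4, 0) = 0, max(-55.38, 0) = 0, max(12.48, 0) = 12.48, max(49.92, 0) = 49.92
Node uu (S = 189.2): V_uu = e^(−0.01)·[0.3232·0.0000 + 0.6768·0.0000] = 0.0000
Node ud (S = 104.4): V_ud = e^(−0.01)·[0.3232·0.0000 + 0.6768·12.4800] = 8.3630
Node dd (S = 57.6): V_dd = e^(−0.01)·[0.3232·12.4800 + 0.6768·49.9200] = 37.4448
Node u (S = 130.5): V_u = e^(−0.01)·[0.3232·0.0000 + 0.6768·8.3630] = 5.6041
Node d (S = 72): V_d = e^(−0.01)·[0.3232·8.3630 + 0.6768·37.4448] = 27.7678
Node 0 (S = 90): V_0 = e^(−0.01)·[0.3232·5.6041 + 0.6768·27.7678] = 20.4005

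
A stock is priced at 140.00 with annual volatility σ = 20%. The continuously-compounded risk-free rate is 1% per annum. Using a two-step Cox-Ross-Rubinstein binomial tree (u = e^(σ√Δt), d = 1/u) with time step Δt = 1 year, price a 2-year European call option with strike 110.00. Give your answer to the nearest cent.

36.54

CRR parameters: u = e^(σ√Δt) = e^(0.2·√1) = 1.2214, d = 1/u = 0.8187
Per-period rate: rΔt = 0.01·1 = 0.01, so R = e^0.01 = 1.0101
Risk-neutral probability p = (e^0.01 − 0.8187)/(1.2214 − 0.8187) = 0.1913/0.4027 = 0.4751
Terminal stock prices: S_uu = 208.9, S_ud = 140, S_dd = 93.84
Terminal payoffs (S − K): max(98.86, 0) = 98.86, max(30, 0) = 30, max(-16.16, 0) = 0
Node u (S = 171): V_u = e^(−0.01)·[0.4751·98.8555 + 0.5249·30.0000] = 62.0909
Node d (S = 114.6): V_d = e^(−0.01)·[0.4751·30.0000 + 0.5249·0.0000] = 14.1119
Node 0 (S = 140): V_0 = e^(−0.01)·[0.4751·62.0909 + 0.5249·14.1119] = 36.5407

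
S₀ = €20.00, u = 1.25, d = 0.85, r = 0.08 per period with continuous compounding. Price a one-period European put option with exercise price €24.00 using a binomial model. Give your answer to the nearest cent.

€2.69

Risk-neutral probability p = (e^0.08 − 0.85)/(1.25 − 0.85) = 0.2333/0.4000 = 0.5832
Terminal stock prices: S_u = 25, S_d = 17
Terminal payoffs (K − S): max(-1, 0) = 0, max(7, 0) = 7
Node 0 (S = 20): V_0 = e^(−0.08)·[0.5832·0.0000 + 0.4168·7.0000] = 2.6932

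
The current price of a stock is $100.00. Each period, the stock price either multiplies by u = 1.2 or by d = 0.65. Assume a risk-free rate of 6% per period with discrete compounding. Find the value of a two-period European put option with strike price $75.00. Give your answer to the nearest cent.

Risk-neutral probability p = (1 + 0.06 − 0.65)/(1.2 − 0.65) = 0.4100/0.5500 = 0.7455
Terminal stock prices: S_uu = 144, S_ud = 78, S_dd = 42.25
Terminal payoffs (K − S): max(-69, 0) = 0, max(-3, 0) = 0, max(32.75, 0) = 32.75
Node u (S = 120): V_u = 1/1.06·[0.7455·0.0000 + 0.2545·0.0000] = 0.0000
Node d (S = 65): V_d = 1/1.06·[0.7455·0.0000 + 0.2545·32.7500] = 7.8645
Node 0 (S = 100): V_0 = 1/1.06·[0.7455·0.0000 + 0.2545·7.8645] = 1.8886

$1.89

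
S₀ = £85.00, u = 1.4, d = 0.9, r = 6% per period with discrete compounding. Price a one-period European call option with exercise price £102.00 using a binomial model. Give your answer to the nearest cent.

Risk-neutral probability p = (1 + 0.06 − 0.9)/(1.4 − 0.9) = 0.1600/0.5000 = 0.3200
Terminal stock prices: S_u = 119, S_d = 76.5
Terminal payoffs (S − K): max(17, 0) = 17, max(-25.5, 0) = 0
Node 0 (S = 85): V_0 = 1/1.06·[0.3200·17.0000 + 0.6800·0.0000] = 5.1321

£5.13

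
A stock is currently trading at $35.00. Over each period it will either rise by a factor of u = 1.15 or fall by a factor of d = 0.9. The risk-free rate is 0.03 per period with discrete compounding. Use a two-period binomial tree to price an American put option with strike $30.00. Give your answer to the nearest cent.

$0.36

Risk-neutral probability p = (1 + 0.03 − 0.9)/(1.15 − 0.9) = 0.1300/0.2500 = 0.5200
Terminal stock prices: S_uu = 46.29, S_ud = 36.23, S_dd = 28.35
Terminal payoffs (K − S): max(-16.29, 0) = 0, max(-6.225, 0) = 0, max(1.65, 0) = 1.65
Node u (S = 40.25): continuation = 1/1.03·[0.5200·0.0000 + 0.4800·0.0000] = 0.0000; exercise value = 0.0000 ≤ continuation, so V_u = 0.0000
Node d (S = 31.5): continuation = 1/1.03·[0.5200·0.0000 + 0.4800·1.6500] = 0.7689; exercise value = 0.0000 ≤ continuation, so V_d = 0.7689
Node 0 (S = 35): continuation = 1/1.03·[0.5200·0.0000 + 0.4800·0.7689] = 0.3583; exercise value = 0.0000 ≤ continuation, so V_0 = 0.3583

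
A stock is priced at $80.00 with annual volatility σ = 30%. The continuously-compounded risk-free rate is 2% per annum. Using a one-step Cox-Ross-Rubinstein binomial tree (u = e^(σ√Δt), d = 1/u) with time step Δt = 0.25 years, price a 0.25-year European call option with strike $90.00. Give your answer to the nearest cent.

CRR parameters: u = e^(σ√Δt) = e^(0.3·√0.25) = 1.1618, d = 1/u = 0.8607
Per-period rate: rΔt = 0.02·0.25 = 0.005, so R = e^0.005 = 1.0050
Risk-neutral probability p = (e^0.005 − 0.8607)/(1.1618 − 0.8607) = 0.1443/0.3011 = 0.4792
Terminal stock prices: S_u = 92.95, S_d = 68.86
Terminal payoffs (S − K): max(2.947, 0) = 2.947, max(-21.14, 0) = 0
Node 0 (S = 80): V_0 = e^(−0.005)·[0.4792·2.9467 + 0.5208·0.0000] = 1.4051

$1.41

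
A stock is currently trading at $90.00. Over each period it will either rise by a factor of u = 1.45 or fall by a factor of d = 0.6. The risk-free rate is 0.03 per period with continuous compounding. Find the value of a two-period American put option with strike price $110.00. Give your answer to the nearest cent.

Risk-neutral probability p = (e^0.03 − 0.6)/(1.45 − 0.6) = 0.4305/0.8500 = 0.5064
Terminal stock prices: S_uu = 189.2, S_ud = 78.3, S_dd = 32.4
Terminal payoffs (K − S): max(-79.22, 0) = 0, max(31.7, 0) = 31.7, max(77.6, 0) = 77.6
Node u (S = 130.5): continuation = e^(−0.03)·[0.5064·0.0000 + 0.4936·31.7000] = 15.1842; exercise value = 0.0000 ≤ continuation, so V_u = 15.1842
Node d (S = 54): continuation = e^(−0.03)·[0.5064·31.7000 + 0.4936·77.6000] = 52.7490; exercise value = 56.0000 > continuation, so V_d = 56.0000 (exercise)
Node 0 (S = 90): continuation = e^(−0.03)·[0.5064·15.1842 + 0.4936·56.0000] = 34.2860; exercise value = 20.0000 ≤ continuation, so V_0 = 34.2860

$34.29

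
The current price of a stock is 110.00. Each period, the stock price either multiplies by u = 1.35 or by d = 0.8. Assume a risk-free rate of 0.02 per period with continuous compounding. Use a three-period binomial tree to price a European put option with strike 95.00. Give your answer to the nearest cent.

Risk-neutral probability p = (e^0.02 − 0.8)/(1.35 − 0.8) = 0.2202/0.5500 = 0.4004
Terminal stock prices: S_uuu = 270.6, S_uud = 160.4, S_udd = 95.04, S_ddd = 56.32
Terminal payoffs (K − S): max(-175.6, 0) = 0, max(-65.38, 0) = 0, max(-0.04, 0) = 0, max(38.68, 0) = 38.68
Node uu (S = 200.5): V_uu = e^(−0.02)·[0.4004·0.0000 + 0.5996·0.0000] = 0.0000
Node ud (S = 118.8): V_ud = e^(−0.02)·[0.4004·0.0000 + 0.5996·0.0000] = 0.0000
Node dd (S = 70.4): V_dd = e^(−0.02)·[0.4004·0.0000 + 0.5996·38.6800] = 22.7346
Node u (S = 148.5): V_u = e^(−0.02)·[0.4004·0.0000 + 0.5996·0.0000] = 0.0000
Node d (S = 88): V_d = e^(−0.02)·[0.4004·0.0000 + 0.5996·22.7346] = 13.3625
Node 0 (S = 110): V_0 = e^(−0.02)·[0.4004·0.0000 + 0.5996·13.3625] = 7.8539

7.85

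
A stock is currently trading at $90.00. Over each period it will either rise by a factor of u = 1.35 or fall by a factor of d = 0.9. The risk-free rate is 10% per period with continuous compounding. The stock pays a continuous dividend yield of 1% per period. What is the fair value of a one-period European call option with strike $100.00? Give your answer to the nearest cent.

Per-period risk-free factor R = e^0.1 = 1.1052; dividend-adjusted growth = e^(0.1−0.01) = 1.0942.
Risk-neutral probability p = (1.0942 − 0.9)/(1.35 − 0.9) = 0.1942/0.4500 = 0.4315
Terminal stock prices: S_u = 121.5, S_d = 81
Terminal payoffs (S − K): max(21.5, 0) = 21.5, max(-19, 0) = 0
Node 0 (S = 90): V_0 = e^(−0.1)·[0.4315·21.5000 + 0.5685·0.0000] = 8.3944

$8.39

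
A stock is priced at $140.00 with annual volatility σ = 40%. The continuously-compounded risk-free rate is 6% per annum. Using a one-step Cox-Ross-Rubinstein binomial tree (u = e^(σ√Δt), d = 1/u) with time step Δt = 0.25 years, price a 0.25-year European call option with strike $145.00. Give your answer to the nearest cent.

$12.49

CRR parameters: u = e^(σ√Δt) = e^(0.4·√0.25) = 1.2214, d = 1/u = 0.8187
Per-period rate: rΔt = 0.06·0.25 = 0.015, so R = e^0.015 = 1.0151
Risk-neutral probability p = (e^0.015 − 0.8187)/(1.2214 − 0.8187) = 0.1964/0.4027 = 0.4877
Terminal stock prices: S_u = 171, S_d = 114.6
Terminal payoffs (S − K): max(26, 0) = 26, max(-30.38, 0) = 0
Node 0 (S = 140): V_0 = e^(−0.015)·[0.4877·25.9964 + 0.5123·0.0000] = 12.4896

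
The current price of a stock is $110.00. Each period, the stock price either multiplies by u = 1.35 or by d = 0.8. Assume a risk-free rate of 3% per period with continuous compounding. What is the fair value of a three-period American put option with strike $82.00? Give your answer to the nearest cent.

$4.60

Risk-neutral probability p = (e^0.03 − 0.8)/(1.35 − 0.8) = 0.2305/0.5500 = 0.4190
Terminal stock prices: S_uuu = 270.6, S_uud = 160.4, S_udd = 95.04, S_ddd = 56.32
Terminal payoffs (K − S): max(-188.6, 0) = 0, max(-78.38, 0) = 0, max(-13.04, 0) = 0, max(25.68, 0) = 25.68
Node uu (S = 200.5): continuation = e^(−0.03)·[0.4190·0.0000 + 0.5810·0.0000] = 0.0000; exercise value = 0.0000 ≤ continuation, so V_uu = 0.0000
Node ud (S = 118.8): continuation = e^(−0.03)·[0.4190·0.0000 + 0.5810·0.0000] = 0.0000; exercise value = 0.0000 ≤ continuation, so V_ud = 0.0000
Node dd (S = 70.4): continuation = e^(−0.03)·[0.4190·0.0000 + 0.5810·25.6800] = 14.4789; exercise value = 11.6000 ≤ continuation, so V_dd = 14.4789
Node u (S = 148.5): continuation = e^(−0.03)·[0.4190·0.0000 + 0.5810·0.0000] = 0.0000; exercise value = 0.0000 ≤ continuation, so V_u = 0.0000
Node d (S = 88): continuation = e^(−0.03)·[0.4190·0.0000 + 0.5810·14.4789] = 8.1635; exercise value = 0.0000 ≤ continuation, so V_d = 8.1635
Node 0 (S = 110): continuation = e^(−0.03)·[0.4190·0.0000 + 0.5810·8.1635] = 4.6028; exercise value = 0.0000 ≤ continuation, so V_0 = 4.6028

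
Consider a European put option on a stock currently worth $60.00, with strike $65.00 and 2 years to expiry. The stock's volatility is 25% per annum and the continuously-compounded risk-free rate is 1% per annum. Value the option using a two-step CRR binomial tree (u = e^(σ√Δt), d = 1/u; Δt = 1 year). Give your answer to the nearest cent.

$10.68

CRR parameters: u = e^(σ√Δt) = e^(0.25·√1) = 1.2840, d = 1/u = 0.7788
Per-period rate: rΔt = 0.01·1 = 0.01, so R = e^0.01 = 1.0101
Risk-neutral probability p = (e^0.01 − 0.7788)/(1.2840 − 0.7788) = 0.2312/0.5052 = 0.4577
Terminal stock prices: S_uu = 98.92, S_ud = 60, S_dd = 36.39
Terminal payoffs (K − S): max(-33.92, 0) = 0, max(5, 0) = 5, max(28.61, 0) = 28.61
Node u (S = 77.04): V_u = e^(−0.01)·[0.4577·0.0000 + 0.5423·5.0000] = 2.6844
Node d (S = 46.73): V_d = e^(−0.01)·[0.4577·5.0000 + 0.5423·28.6082] = 17.6252
Node 0 (S = 60): V_0 = e^(−0.01)·[0.4577·2.6844 + 0.5423·17.6252] = 10.6792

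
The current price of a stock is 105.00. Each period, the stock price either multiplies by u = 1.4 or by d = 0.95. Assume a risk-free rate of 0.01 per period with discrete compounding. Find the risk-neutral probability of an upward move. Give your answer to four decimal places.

p = 0.1333

Risk-neutral probability p = (1 + 0.01 − 0.95)/(1.4 − 0.95) = 0.0600/0.4500 = 0.1333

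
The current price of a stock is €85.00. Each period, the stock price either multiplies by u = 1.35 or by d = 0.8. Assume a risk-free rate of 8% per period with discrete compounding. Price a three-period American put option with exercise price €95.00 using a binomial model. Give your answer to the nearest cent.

Risk-neutral probability p = (1 + 0.08 − 0.8)/(1.35 − 0.8) = 0.2800/0.5500 = 0.5091
Terminal stock prices: S_uuu = 209.1, S_uud = 123.9, S_udd = 73.44, S_ddd = 43.52
Terminal payoffs (K − S): max(-114.1, 0) = 0, max(-28.93, 0) = 0, max(21.56, 0) = 21.56, max(51.48, 0) = 51.48
Node uu (S = 154.9): continuation = 1/1.08·[0.5091·0.0000 + 0.4909·0.0000] = 0.0000; exercise value = 0.0000 ≤ continuation, so V_uu = 0.0000
Node ud (S = 91.8): continuation = 1/1.08·[0.5091·0.0000 + 0.4909·21.5600] = 9.8000; exercise value = 3.2000 ≤ continuation, so V_ud = 9.8000
Node dd (S = 54.4): continuation = 1/1.08·[0.5091·21.5600 + 0.4909·51.4800] = 33.5630; exercise value = 40.6000 > continuation, so V_dd = 40.6000 (exercise)
Node u (S = 114.8): continuation = 1/1.08·[0.5091·0.0000 + 0.4909·9.8000] = 4.4545; exercise value = 0.0000 ≤ continuation, so V_u = 4.4545
Node d (S = 68): continuation = 1/1.08·[0.5091·9.8000 + 0.4909·40.6000] = 23.0741; exercise value = 27.0000 > continuation, so V_d = 27.0000 (exercise)
Node 0 (S = 85): continuation = 1/1.08·[0.5091·4.4545 + 0.4909·27.0000] = 14.3725; exercise value = 10.0000 ≤ continuation, so V_0 = 14.3725

€14.37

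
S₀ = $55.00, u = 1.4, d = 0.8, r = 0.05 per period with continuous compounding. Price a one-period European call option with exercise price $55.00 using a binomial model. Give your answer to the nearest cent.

Risk-neutral probability p = (e^0.05 − 0.8)/(1.4 − 0.8) = 0.2513/0.6000 = 0.4188
Terminal stock prices: S_u = 77, S_d = 44
Terminal payoffs (S − K): max(22, 0) = 22, max(-11, 0) = 0
Node 0 (S = 55): V_0 = e^(−0.05)·[0.4188·22.0000 + 0.5812·0.0000] = 8.7639

$8.76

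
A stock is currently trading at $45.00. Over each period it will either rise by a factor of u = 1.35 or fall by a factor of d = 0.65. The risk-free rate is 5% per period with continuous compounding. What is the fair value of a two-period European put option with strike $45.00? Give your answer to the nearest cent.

$6.72

Risk-neutral probability p = (e^0.05 − 0.65)/(1.35 − 0.65) = 0.4013/0.7000 = 0.5732
Terminal stock prices: S_uu = 82.01, S_ud = 39.49, S_dd = 19.01
Terminal payoffs (K − S): max(-37.01, 0) = 0, max(5.512, 0) = 5.512, max(25.99, 0) = 25.99
Node u (S = 60.75): V_u = e^(−0.05)·[0.5732·0.0000 + 0.4268·5.5125] = 2.2378
Node d (S = 29.25): V_d = e^(−0.05)·[0.5732·5.5125 + 0.4268·25.9875] = 13.5553
Node 0 (S = 45): V_0 = e^(−0.05)·[0.5732·2.2378 + 0.4268·13.5553] = 6.7229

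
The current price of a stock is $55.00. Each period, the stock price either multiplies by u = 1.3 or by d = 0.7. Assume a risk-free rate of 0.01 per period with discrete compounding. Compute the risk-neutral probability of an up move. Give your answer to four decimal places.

p = 0.5167

Risk-neutral probability p = (1 + 0.01 − 0.7)/(1.3 − 0.7) = 0.3100/0.6000 = 0.5167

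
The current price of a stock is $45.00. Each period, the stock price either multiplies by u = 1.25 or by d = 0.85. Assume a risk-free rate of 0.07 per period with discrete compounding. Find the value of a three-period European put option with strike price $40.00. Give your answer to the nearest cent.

$0.92

Risk-neutral probability p = (1 + 0.07 − 0.85)/(1.25 − 0.85) = 0.2200/0.4000 = 0.5500
Terminal stock prices: S_uuu = 87.89, S_uud = 59.77, S_udd = 40.64, S_ddd = 27.64
Terminal payoffs (K − S): max(-47.89, 0) = 0, max(-19.77, 0) = 0, max(-0.6406, 0) = 0, max(12.36, 0) = 12.36
Node uu (S = 70.31): V_uu = 1/1.07·[0.5500·0.0000 + 0.4500·0.0000] = 0.0000
Node ud (S = 47.81): V_ud = 1/1.07·[0.5500·0.0000 + 0.4500·0.0000] = 0.0000
Node dd (S = 32.51): V_dd = 1/1.07·[0.5500·0.0000 + 0.4500·12.3644] = 5.2000
Node u (S = 56.25): V_u = 1/1.07·[0.5500·0.0000 + 0.4500·0.0000] = 0.0000
Node d (S = 38.25): V_d = 1/1.07·[0.5500·0.0000 + 0.4500·5.2000] = 2.1869
Node 0 (S = 45): V_0 = 1/1.07·[0.5500·0.0000 + 0.4500·2.1869] = 0.9197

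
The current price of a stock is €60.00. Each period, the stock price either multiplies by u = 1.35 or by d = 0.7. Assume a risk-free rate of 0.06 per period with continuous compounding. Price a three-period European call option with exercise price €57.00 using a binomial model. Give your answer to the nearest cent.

Risk-neutral probability p = (e^0.06 − 0.7)/(1.35 − 0.7) = 0.3618/0.6500 = 0.5567
Terminal stock prices: S_uuu = 147.6, S_uud = 76.55, S_udd = 39.69, S_ddd = 20.58
Terminal payoffs (S − K): max(90.62, 0) = 90.62, max(19.55, 0) = 19.55, max(-17.31, 0) = 0, max(-36.42, 0) = 0
Node uu (S = 109.4): V_uu = e^(−0.06)·[0.5567·90.6225 + 0.4433·19.5450] = 55.6694
Node ud (S = 56.7): V_ud = e^(−0.06)·[0.5567·19.5450 + 0.4433·0.0000] = 10.2465
Node dd (S = 29.4): V_dd = e^(−0.06)·[0.5567·0.0000 + 0.4433·0.0000] = 0.0000
Node u (S = 81): V_u = e^(−0.06)·[0.5567·55.6694 + 0.4433·10.2465] = 33.4629
Node d (S = 42): V_d = e^(−0.06)·[0.5567·10.2465 + 0.4433·0.0000] = 5.3718
Node 0 (S = 60): V_0 = e^(−0.06)·[0.5567·33.4629 + 0.4433·5.3718] = 19.7858

€19.79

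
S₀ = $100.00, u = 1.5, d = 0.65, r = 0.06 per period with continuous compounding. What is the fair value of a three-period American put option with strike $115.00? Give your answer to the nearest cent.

Risk-neutral probability p = (e^0.06 − 0.65)/(1.5 − 0.65) = 0.4118/0.8500 = 0.4845
Terminal stock prices: S_uuu = 337.5, S_uud = 146.2, S_udd = 63.38, S_ddd = 27.46
Terminal payoffs (K − S): max(-222.5, 0) = 0, max(-31.25, 0) = 0, max(51.62, 0) = 51.62, max(87.54, 0) = 87.54
Node uu (S = 225): continuation = e^(−0.06)·[0.4845·0.0000 + 0.5155·0.0000] = 0.0000; exercise value = 0.0000 ≤ continuation, so V_uu = 0.0000
Node ud (S = 97.5): continuation = e^(−0.06)·[0.4845·0.0000 + 0.5155·51.6250] = 25.0622; exercise value = 17.5000 ≤ continuation, so V_ud = 25.0622
Node dd (S = 42.25): continuation = e^(−0.06)·[0.4845·51.6250 + 0.5155·87.5375] = 66.0529; exercise value = 72.7500 > continuation, so V_dd = 72.7500 (exercise)
Node u (S = 150): continuation = e^(−0.06)·[0.4845·0.0000 + 0.5155·25.0622] = 12.1669; exercise value = 0.0000 ≤ continuation, so V_u = 12.1669
Node d (S = 65): continuation = e^(−0.06)·[0.4845·25.0622 + 0.5155·72.7500] = 46.7535; exercise value = 50.0000 > continuation, so V_d = 50.0000 (exercise)
Node 0 (S = 100): continuation = e^(−0.06)·[0.4845·12.1669 + 0.5155·50.0000] = 29.8251; exercise value = 15.0000 ≤ continuation, so V_0 = 29.8251

$29.83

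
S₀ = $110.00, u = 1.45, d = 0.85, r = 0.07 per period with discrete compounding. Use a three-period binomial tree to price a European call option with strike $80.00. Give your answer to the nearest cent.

Risk-neutral probability p = (1 + 0.07 − 0.85)/(1.45 − 0.85) = 0.2200/0.6000 = 0.3667
Terminal stock prices: S_uuu = 335.3, S_uud = 196.6, S_udd = 115.2, S_ddd = 67.55
Terminal payoffs (S − K): max(255.3, 0) = 255.3, max(116.6, 0) = 116.6, max(35.24, 0) = 35.24, max(-12.45, 0) = 0
Node uu (S = 231.3): V_uu = 1/1.07·[0.3667·255.3487 + 0.6333·116.5838] = 156.5086
Node ud (S = 135.6): V_ud = 1/1.07·[0.3667·116.5838 + 0.6333·35.2387] = 60.8086
Node dd (S = 79.47): V_dd = 1/1.07·[0.3667·35.2387 + 0.6333·0.0000] = 12.0756
Node u (S = 159.5): V_u = 1/1.07·[0.3667·156.5086 + 0.6333·60.8086] = 89.6249
Node d (S = 93.5): V_d = 1/1.07·[0.3667·60.8086 + 0.6333·12.0756] = 27.9854
Node 0 (S = 110): V_0 = 1/1.07·[0.3667·89.6249 + 0.6333·27.9854] = 47.2771

$47.28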